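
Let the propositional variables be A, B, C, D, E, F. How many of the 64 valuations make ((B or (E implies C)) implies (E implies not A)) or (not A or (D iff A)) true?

58

Initial set: {T (((B or (E implies C)) implies (E implies not A)) or (not A or (D iff A)))}.
T (((B or (E implies C)) implies (E implies not A)) or (not A or (D iff A))): β-rule — branch into T ((B or (E implies C)) implies (E implies not A))  //  T (not A or (D iff A)).
  branch 1 (add T ((B or (E implies C)) implies (E implies not A))):
    T ((B or (E implies C)) implies (E implies not A)): β-rule — branch into F (B or (E implies C))  //  T (E implies not A).
      branch 1.1 (add F (B or (E implies C))):
        F (B or (E implies C)): α-rule — add F B, F (E implies C).
        F (E implies C): α-rule — add T E, F C.
        ○ open, literals {B=0, C=0, E=1}.
      branch 1.2 (add T (E implies not A)):
        T (E implies not A): β-rule — branch into F E  //  T not A.
          branch 1.2.1 (add F E):
            ○ open, literals {E=0}.
          branch 1.2.2 (add T not A):
            ○ open, literals {A=0}.
  branch 2 (add T (not A or (D iff A))):
    T (not A or (D iff A)): β-rule — branch into T not A  //  T (D iff A).
      branch 2.1 (add T not A):
        ○ open, literals {A=0}.
      branch 2.2 (add T (D iff A)):
        T (D iff A): β-rule — branch into T D, T A  //  F D, F A.
          branch 2.2.1 (add T D, T A):
            ○ open, literals {A=1, D=1}.
          branch 2.2.2 (add F D, F A):
            ○ open, literals {A=0, D=0}.
0 branches closed, 6 open.
Each open branch fixes some atoms; the unmentioned ones are free. Counting distinct full assignments: branch {B=0, C=0, E=1} (A, D, F) contributes 8 new; branch {E=0} (A, B, C, D, F) contributes 32 new; branch {A=0} (B, C, D, E, F) contributes 12 new; branch {A=0} (B, C, D, E, F) contributes 0 new; branch {A=1, D=1} (B, C, E, F) contributes 6 new; branch {A=0, D=0} (B, C, E, F) contributes 0 new. Total: 58.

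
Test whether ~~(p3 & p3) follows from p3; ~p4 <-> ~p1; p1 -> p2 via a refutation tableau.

Initial set: {p3; (~p4 <-> ~p1); (p1 -> p2); ~~~(p3 & p3)}.
~~~(p3 & p3): drop double negation, giving ~(p3 & p3).
(~p4 <-> ~p1): β-rule — branch into ~p4, ~p1  //  ~~p4, ~~p1.
  branch 1 (add ~p4, ~p1):
    (p1 -> p2): β-rule — branch into ~p1  //  p2.
      branch 1.1 (add ~p1):
        ~(p3 & p3): β-rule — branch into ~p3  //  ~p3.
          branch 1.1.1 (add ~p3):
            × closes — contains both p3 and ~p3.
          branch 1.1.2 (add ~p3):
            × closes — contains both p3 and ~p3.
      branch 1.2 (add p2):
        ~(p3 & p3): β-rule — branch into ~p3  //  ~p3.
          branch 1.2.1 (add ~p3):
            × closes — contains both p3 and ~p3.
          branch 1.2.2 (add ~p3):
            × closes — contains both p3 and ~p3.
  branch 2 (add ~~p4, ~~p1):
    (p1 -> p2): β-rule — branch into ~p1  //  p2.
      branch 2.1 (add ~p1):
        × closes — contains both p1 and ~p1.
      branch 2.2 (add p2):
        ~(p3 & p3): β-rule — branch into ~p3  //  ~p3.
          branch 2.2.1 (add ~p3):
            × closes — contains both p3 and ~p3.
          branch 2.2.2 (add ~p3):
            × closes — contains both p3 and ~p3.
All 7 branches close.
Every branch closed, so the premises entail the conclusion.

Yes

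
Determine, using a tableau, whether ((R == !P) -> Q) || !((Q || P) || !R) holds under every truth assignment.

Assume the negation and expand:
Initial set: {!(((R == !P) -> Q) || !((Q || P) || !R))}.
!(((R == !P) -> Q) || !((Q || P) || !R)): α-rule — add !((R == !P) -> Q), !!((Q || P) || !R).
!((R == !P) -> Q): α-rule — add (R == !P), !Q.
!!((Q || P) || !R): β-rule — branch into (Q || P)  //  !R.
  branch 1 (add (Q || P)):
    (R == !P): β-rule — branch into R, !P  //  !R, !!P.
      branch 1.1 (add R, !P):
        (Q || P): β-rule — branch into Q  //  P.
          branch 1.1.1 (add Q):
            × closes — contains both Q and !Q.
          branch 1.1.2 (add P):
            × closes — contains both P and !P.
      branch 1.2 (add !R, !!P):
        (Q || P): β-rule — branch into Q  //  P.
          branch 1.2.1 (add Q):
            × closes — contains both Q and !Q.
          branch 1.2.2 (add P):
            ○ open, literals {P=T, Q=F, R=F}.
  branch 2 (add !R):
    (R == !P): β-rule — branch into R, !P  //  !R, !!P.
      branch 2.1 (add R, !P):
        × closes — contains both R and !R.
      branch 2.2 (add !R, !!P):
        ○ open, literals {P=T, Q=F, R=F}.
4 branches closed, 2 open.
An open branch gives a countermodel: P=T, Q=F, R=F (unmentioned atoms arbitrary); under it the original formula is false.

Not valid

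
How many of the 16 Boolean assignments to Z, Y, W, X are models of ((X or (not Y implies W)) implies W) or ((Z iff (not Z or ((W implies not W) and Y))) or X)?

Initial set: {T (((X or (not Y implies W)) implies W) or ((Z iff (not Z or ((W implies not W) and Y))) or X))}.
T (((X or (not Y implies W)) implies W) or ((Z iff (not Z or ((W implies not W) and Y))) or X)): β-rule — branch into T ((X or (not Y implies W)) implies W)  //  T ((Z iff (not Z or ((W implies not W) and Y))) or X).
  branch 1 (add T ((X or (not Y implies W)) implies W)):
    T ((X or (not Y implies W)) implies W): β-rule — branch into F (X or (not Y implies W))  //  T W.
      branch 1.1 (add F (X or (not Y implies W))):
        F (X or (not Y implies W)): α-rule — add F X, F (not Y implies W).
        F (not Y implies W): α-rule — add T not Y, F W.
        ○ open, literals {W=0, X=0, Y=0}.
      branch 1.2 (add T W):
        ○ open, literals {W=1}.
  branch 2 (add T ((Z iff (not Z or ((W implies not W) and Y))) or X)):
    T ((Z iff (not Z or ((W implies not W) and Y))) or X): β-rule — branch into T (Z iff (not Z or ((W implies not W) and Y)))  //  T X.
      branch 2.1 (add T (Z iff (not Z or ((W implies not W) and Y)))):
        T (Z iff (not Z or ((W implies not W) and Y))): β-rule — branch into T Z, T (not Z or ((W implies not W) and Y))  //  F Z, F (not Z or ((W implies not W) and Y)).
          branch 2.1.1 (add T Z, T (not Z or ((W implies not W) and Y))):
            T (not Z or ((W implies not W) and Y)): β-rule — branch into T not Z  //  T ((W implies not W) and Y).
              branch 2.1.1.1 (add T not Z):
                × closes — contains both Z and not Z.
              branch 2.1.1.2 (add T ((W implies not W) and Y)):
                T ((W implies not W) and Y): α-rule — add T (W implies not W), T Y.
                T (W implies not W): β-rule — branch into F W  //  T not W.
                  branch 2.1.1.2.1 (add F W):
                    ○ open, literals {W=0, Y=1, Z=1}.
                  branch 2.1.1.2.2 (add T not W):
                    ○ open, literals {W=0, Y=1, Z=1}.
          branch 2.1.2 (add F Z, F (not Z or ((W implies not W) and Y))):
            F (not Z or ((W implies not W) and Y)): α-rule — add F not Z, F ((W implies not W) and Y).
            × closes — contains both Z and not Z.
      branch 2.2 (add T X):
        ○ open, literals {X=1}.
2 branches closed, 5 open.
Each open branch fixes some atoms; the unmentioned ones are free. Counting distinct full assignments: branch {W=0, X=0, Y=0} (Z) contributes 2 new; branch {W=1} (Z, Y, X) contributes 8 new; branch {W=0, Y=1, Z=1} (X) contributes 2 new; branch {W=0, Y=1, Z=1} (X) contributes 0 new; branch {X=1} (Z, Y, W) contributes 3 new. Total: 15.

15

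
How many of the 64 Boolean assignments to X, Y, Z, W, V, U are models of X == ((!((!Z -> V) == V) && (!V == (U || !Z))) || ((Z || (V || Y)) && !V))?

Initial set: {(X == ((!((!Z -> V) == V) && (!V == (U || !Z))) || ((Z || (V || Y)) && !V)))}.
(X == ((!((!Z -> V) == V) && (!V == (U || !Z))) || ((Z || (V || Y)) && !V))): β-rule — branch into X, ((!((!Z -> V) == V) && (!V == (U || !Z))) || ((Z || (V || Y)) && !V))  //  !X, !((!((!Z -> V) == V) && (!V == (U || !Z))) || ((Z || (V || Y)) && !V)).
  branch 1 (add X, ((!((!Z -> V) == V) && (!V == (U || !Z))) || ((Z || (V || Y)) && !V))):
    ((!((!Z -> V) == V) && (!V == (U || !Z))) || ((Z || (V || Y)) && !V)): β-rule — branch into (!((!Z -> V) == V) && (!V == (U || !Z)))  //  ((Z || (V || Y)) && !V).
      branch 1.1 (add (!((!Z -> V) == V) && (!V == (U || !Z)))):
        (!((!Z -> V) == V) && (!V == (U || !Z))): α-rule — add !((!Z -> V) == V), (!V == (U || !Z)).
        !((!Z -> V) == V): β-rule — branch into (!Z -> V), !V  //  !(!Z -> V), V.
          branch 1.1.1 (add (!Z -> V), !V):
            (!V == (U || !Z)): β-rule — branch into !V, (U || !Z)  //  !!V, !(U || !Z).
              branch 1.1.1.1 (add !V, (U || !Z)):
                (!Z -> V): β-rule — branch into !!Z  //  V.
                  branch 1.1.1.1.1 (add !!Z):
                    (U || !Z): β-rule — branch into U  //  !Z.
                      branch 1.1.1.1.1.1 (add U):
                        ○ open, literals {U=true, V=false, X=true, Z=true}.
                      branch 1.1.1.1.1.2 (add !Z):
                        × closes — contains both Z and !Z.
                  branch 1.1.1.1.2 (add V):
                    × closes — contains both V and !V.
              branch 1.1.1.2 (add !!V, !(U || !Z)):
                × closes — contains both V and !V.
          branch 1.1.2 (add !(!Z -> V), V):
            !(!Z -> V): α-rule — add !Z, !V.
            × closes — contains both V and !V.
      branch 1.2 (add ((Z || (V || Y)) && !V)):
        ((Z || (V || Y)) && !V): α-rule — add (Z || (V || Y)), !V.
        (Z || (V || Y)): β-rule — branch into Z  //  (V || Y).
          branch 1.2.1 (add Z):
            ○ open, literals {V=false, X=true, Z=true}.
          branch 1.2.2 (add (V || Y)):
            (V || Y): β-rule — branch into V  //  Y.
              branch 1.2.2.1 (add V):
                × closes — contains both V and !V.
              branch 1.2.2.2 (add Y):
                ○ open, literals {V=false, X=true, Y=true}.
  branch 2 (add !X, !((!((!Z -> V) == V) && (!V == (U || !Z))) || ((Z || (V || Y)) && !V))):
    !((!((!Z -> V) == V) && (!V == (U || !Z))) || ((Z || (V || Y)) && !V)): α-rule — add !(!((!Z -> V) == V) && (!V == (U || !Z))), !((Z || (V || Y)) && !V).
    !(!((!Z -> V) == V) && (!V == (U || !Z))): β-rule — branch into !!((!Z -> V) == V)  //  !(!V == (U || !Z)).
      branch 2.1 (add !!((!Z -> V) == V)):
        !((Z || (V || Y)) && !V): β-rule — branch into !(Z || (V || Y))  //  !!V.
          branch 2.1.1 (add !(Z || (V || Y))):
            !(Z || (V || Y)): α-rule — add !Z, !(V || Y).
            !(V || Y): α-rule — add !V, !Y.
            !!((!Z -> V) == V): β-rule — branch into (!Z -> V), V  //  !(!Z -> V), !V.
              branch 2.1.1.1 (add (!Z -> V), V):
                × closes — contains both V and !V.
              branch 2.1.1.2 (add !(!Z -> V), !V):
                !(!Z -> V): α-rule — add !Z, !V.
                ○ open, literals {V=false, X=false, Y=false, Z=false}.
          branch 2.1.2 (add !!V):
            !!((!Z -> V) == V): β-rule — branch into (!Z -> V), V  //  !(!Z -> V), !V.
              branch 2.1.2.1 (add (!Z -> V), V):
                (!Z -> V): β-rule — branch into !!Z  //  V.
                  branch 2.1.2.1.1 (add !!Z):
                    ○ open, literals {V=true, X=false, Z=true}.
                  branch 2.1.2.1.2 (add V):
                    ○ open, literals {V=true, X=false}.
              branch 2.1.2.2 (add !(!Z -> V), !V):
                × closes — contains both V and !V.
      branch 2.2 (add !(!V == (U || !Z))):
        !((Z || (V || Y)) && !V): β-rule — branch into !(Z || (V || Y))  //  !!V.
          branch 2.2.1 (add !(Z || (V || Y))):
            !(Z || (V || Y)): α-rule — add !Z, !(V || Y).
            !(V || Y): α-rule — add !V, !Y.
            !(!V == (U || !Z)): β-rule — branch into !V, !(U || !Z)  //  !!V, (U || !Z).
              branch 2.2.1.1 (add !V, !(U || !Z)):
                !(U || !Z): α-rule — add !U, !!Z.
                × closes — contains both Z and !Z.
              branch 2.2.1.2 (add !!V, (U || !Z)):
                × closes — contains both V and !V.
          branch 2.2.2 (add !!V):
            !(!V == (U || !Z)): β-rule — branch into !V, !(U || !Z)  //  !!V, (U || !Z).
              branch 2.2.2.1 (add !V, !(U || !Z)):
                × closes — contains both V and !V.
              branch 2.2.2.2 (add !!V, (U || !Z)):
                (U || !Z): β-rule — branch into U  //  !Z.
                  branch 2.2.2.2.1 (add U):
                    ○ open, literals {U=true, V=true, X=false}.
                  branch 2.2.2.2.2 (add !Z):
                    ○ open, literals {V=true, X=false, Z=false}.
10 branches closed, 8 open.
Each open branch fixes some atoms; the unmentioned ones are free. Counting distinct full assignments: branch {U=true, V=false, X=true, Z=true} (Y, W) contributes 4 new; branch {V=false, X=true, Z=true} (Y, W, U) contributes 4 new; branch {V=false, X=true, Y=true} (Z, W, U) contributes 4 new; branch {V=false, X=false, Y=false, Z=false} (W, U) contributes 4 new; branch {V=true, X=false, Z=true} (Y, W, U) contributes 8 new; branch {V=true, X=false} (Y, Z, W, U) contributes 8 new; branch {U=true, V=true, X=false} (Y, Z, W) contributes 0 new; branch {V=true, X=false, Z=false} (Y, W, U) contributes 0 new. Total: 32.

32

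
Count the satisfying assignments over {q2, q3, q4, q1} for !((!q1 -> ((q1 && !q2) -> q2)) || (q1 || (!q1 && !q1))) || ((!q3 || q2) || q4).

Initial set: {(!((!q1 -> ((q1 && !q2) -> q2)) || (q1 || (!q1 && !q1))) || ((!q3 || q2) || q4))}.
(!((!q1 -> ((q1 && !q2) -> q2)) || (q1 || (!q1 && !q1))) || ((!q3 || q2) || q4)): β-rule — branch into !((!q1 -> ((q1 && !q2) -> q2)) || (q1 || (!q1 && !q1)))  //  ((!q3 || q2) || q4).
  branch 1 (add !((!q1 -> ((q1 && !q2) -> q2)) || (q1 || (!q1 && !q1)))):
    !((!q1 -> ((q1 && !q2) -> q2)) || (q1 || (!q1 && !q1))): α-rule — add !(!q1 -> ((q1 && !q2) -> q2)), !(q1 || (!q1 && !q1)).
    !(!q1 -> ((q1 && !q2) -> q2)): α-rule — add !q1, !((q1 && !q2) -> q2).
    !(q1 || (!q1 && !q1)): α-rule — add !q1, !(!q1 && !q1).
    !((q1 && !q2) -> q2): α-rule — add (q1 && !q2), !q2.
    (q1 && !q2): α-rule — add q1, !q2.
    × closes — contains both q1 and !q1.
  branch 2 (add ((!q3 || q2) || q4)):
    ((!q3 || q2) || q4): β-rule — branch into (!q3 || q2)  //  q4.
      branch 2.1 (add (!q3 || q2)):
        (!q3 || q2): β-rule — branch into !q3  //  q2.
          branch 2.1.1 (add !q3):
            ○ open, literals {q3=false}.
          branch 2.1.2 (add q2):
            ○ open, literals {q2=true}.
      branch 2.2 (add q4):
        ○ open, literals {q4=true}.
1 branch closed, 3 open.
Each open branch fixes some atoms; the unmentioned ones are free. Counting distinct full assignments: branch {q3=false} (q2, q4, q1) contributes 8 new; branch {q2=true} (q3, q4, q1) contributes 4 new; branch {q4=true} (q2, q3, q1) contributes 2 new. Total: 14.

14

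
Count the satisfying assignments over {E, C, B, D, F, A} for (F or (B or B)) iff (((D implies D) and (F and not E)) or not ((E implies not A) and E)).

Initial set: {T ((F or (B or B)) iff (((D implies D) and (F and not E)) or not ((E implies not A) and E)))}.
T ((F or (B or B)) iff (((D implies D) and (F and not E)) or not ((E implies not A) and E))): β-rule — branch into T (F or (B or B)), T (((D implies D) and (F and not E)) or not ((E implies not A) and E))  //  F (F or (B or B)), F (((D implies D) and (F and not E)) or not ((E implies not A) and E)).
  branch 1 (add T (F or (B or B)), T (((D implies D) and (F and not E)) or not ((E implies not A) and E))):
    T (F or (B or B)): β-rule — branch into T F  //  T (B or B).
      branch 1.1 (add T F):
        T (((D implies D) and (F and not E)) or not ((E implies not A) and E)): β-rule — branch into T ((D implies D) and (F and not E))  //  T not ((E implies not A) and E).
          branch 1.1.1 (add T ((D implies D) and (F and not E))):
            T ((D implies D) and (F and not E)): α-rule — add T (D implies D), T (F and not E).
            T (F and not E): α-rule — add T F, T not E.
            T (D implies D): β-rule — branch into F D  //  T D.
              branch 1.1.1.1 (add F D):
                ○ open, literals {D=0, E=0, F=1}.
              branch 1.1.1.2 (add T D):
                ○ open, literals {D=1, E=0, F=1}.
          branch 1.1.2 (add T not ((E implies not A) and E)):
            T not ((E implies not A) and E): β-rule — branch into F (E implies not A)  //  F E.
              branch 1.1.2.1 (add F (E implies not A)):
                F (E implies not A): α-rule — add T E, F not A.
                ○ open, literals {A=1, E=1, F=1}.
              branch 1.1.2.2 (add F E):
                ○ open, literals {E=0, F=1}.
      branch 1.2 (add T (B or B)):
        T (((D implies D) and (F and not E)) or not ((E implies not A) and E)): β-rule — branch into T ((D implies D) and (F and not E))  //  T not ((E implies not A) and E).
          branch 1.2.1 (add T ((D implies D) and (F and not E))):
            T ((D implies D) and (F and not E)): α-rule — add T (D implies D), T (F and not E).
            T (F and not E): α-rule — add T F, T not E.
            T (B or B): β-rule — branch into T B  //  T B.
              branch 1.2.1.1 (add T B):
                T (D implies D): β-rule — branch into F D  //  T D.
                  branch 1.2.1.1.1 (add F D):
                    ○ open, literals {B=1, D=0, E=0, F=1}.
                  branch 1.2.1.1.2 (add T D):
                    ○ open, literals {B=1, D=1, E=0, F=1}.
              branch 1.2.1.2 (add T B):
                T (D implies D): β-rule — branch into F D  //  T D.
                  branch 1.2.1.2.1 (add F D):
                    ○ open, literals {B=1, D=0, E=0, F=1}.
                  branch 1.2.1.2.2 (add T D):
                    ○ open, literals {B=1, D=1, E=0, F=1}.
          branch 1.2.2 (add T not ((E implies not A) and E)):
            T (B or B): β-rule — branch into T B  //  T B.
              branch 1.2.2.1 (add T B):
                T not ((E implies not A) and E): β-rule — branch into F (E implies not A)  //  F E.
                  branch 1.2.2.1.1 (add F (E implies not A)):
                    F (E implies not A): α-rule — add T E, F not A.
                    ○ open, literals {A=1, B=1, E=1}.
                  branch 1.2.2.1.2 (add F E):
                    ○ open, literals {B=1, E=0}.
              branch 1.2.2.2 (add T B):
                T not ((E implies not A) and E): β-rule — branch into F (E implies not A)  //  F E.
                  branch 1.2.2.2.1 (add F (E implies not A)):
                    F (E implies not A): α-rule — add T E, F not A.
                    ○ open, literals {A=1, B=1, E=1}.
                  branch 1.2.2.2.2 (add F E):
                    ○ open, literals {B=1, E=0}.
  branch 2 (add F (F or (B or B)), F (((D implies D) and (F and not E)) or not ((E implies not A) and E))):
    F (F or (B or B)): α-rule — add F F, F (B or B).
    F (((D implies D) and (F and not E)) or not ((E implies not A) and E)): α-rule — add F ((D implies D) and (F and not E)), F not ((E implies not A) and E).
    F (B or B): α-rule — add F B, F B.
    F not ((E implies not A) and E): α-rule — add T (E implies not A), T E.
    F ((D implies D) and (F and not E)): β-rule — branch into F (D implies D)  //  F (F and not E).
      branch 2.1 (add F (D implies D)):
        F (D implies D): α-rule — add T D, F D.
        × closes — contains both D and not D.
      branch 2.2 (add F (F and not E)):
        T (E implies not A): β-rule — branch into F E  //  T not A.
          branch 2.2.1 (add F E):
            × closes — contains both E and not E.
          branch 2.2.2 (add T not A):
            F (F and not E): β-rule — branch into F F  //  F not E.
              branch 2.2.2.1 (add F F):
                ○ open, literals {A=0, B=0, E=1, F=0}.
              branch 2.2.2.2 (add F not E):
                ○ open, literals {A=0, B=0, E=1, F=0}.
2 branches closed, 14 open.
Each open branch fixes some atoms; the unmentioned ones are free. Counting distinct full assignments: branch {D=0, E=0, F=1} (C, B, A) contributes 8 new; branch {D=1, E=0, F=1} (C, B, A) contributes 8 new; branch {A=1, E=1, F=1} (C, B, D) contributes 8 new; branch {E=0, F=1} (C, B, D, A) contributes 0 new; branch {B=1, D=0, E=0, F=1} (C, A) contributes 0 new; branch {B=1, D=1, E=0, F=1} (C, A) contributes 0 new; branch {B=1, D=0, E=0, F=1} (C, A) contributes 0 new; branch {B=1, D=1, E=0, F=1} (C, A) contributes 0 new; branch {A=1, B=1, E=1} (C, D, F) contributes 4 new; branch {B=1, E=0} (C, D, F, A) contributes 8 new; branch {A=1, B=1, E=1} (C, D, F) contributes 0 new; branch {B=1, E=0} (C, D, F, A) contributes 0 new; branch {A=0, B=0, E=1, F=0} (C, D) contributes 4 new; branch {A=0, B=0, E=1, F=0} (C, D) contributes 0 new. Total: 40.

40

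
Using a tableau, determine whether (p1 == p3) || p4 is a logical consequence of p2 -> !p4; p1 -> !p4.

No

Initial set: {(p2 -> !p4); (p1 -> !p4); !((p1 == p3) || p4)}.
!((p1 == p3) || p4): α-rule — add !(p1 == p3), !p4.
(p2 -> !p4): β-rule — branch into !p2  //  !p4.
  branch 1 (add !p2):
    (p1 -> !p4): β-rule — branch into !p1  //  !p4.
      branch 1.1 (add !p1):
        !(p1 == p3): β-rule — branch into p1, !p3  //  !p1, p3.
          branch 1.1.1 (add p1, !p3):
            × closes — contains both p1 and !p1.
          branch 1.1.2 (add !p1, p3):
            ○ open, literals {p1=F, p2=F, p3=T, p4=F}.
      branch 1.2 (add !p4):
        !(p1 == p3): β-rule — branch into p1, !p3  //  !p1, p3.
          branch 1.2.1 (add p1, !p3):
            ○ open, literals {p1=T, p2=F, p3=F, p4=F}.
          branch 1.2.2 (add !p1, p3):
            ○ open, literals {p1=F, p2=F, p3=T, p4=F}.
  branch 2 (add !p4):
    (p1 -> !p4): β-rule — branch into !p1  //  !p4.
      branch 2.1 (add !p1):
        !(p1 == p3): β-rule — branch into p1, !p3  //  !p1, p3.
          branch 2.1.1 (add p1, !p3):
            × closes — contains both p1 and !p1.
          branch 2.1.2 (add !p1, p3):
            ○ open, literals {p1=F, p3=T, p4=F}.
      branch 2.2 (add !p4):
        !(p1 == p3): β-rule — branch into p1, !p3  //  !p1, p3.
          branch 2.2.1 (add p1, !p3):
            ○ open, literals {p1=T, p3=F, p4=F}.
          branch 2.2.2 (add !p1, p3):
            ○ open, literals {p1=F, p3=T, p4=F}.
2 branches closed, 6 open.
An open branch gives a countermodel: p1=F, p2=F, p3=T, p4=F (unmentioned atoms arbitrary); the premises hold there but the conclusion fails.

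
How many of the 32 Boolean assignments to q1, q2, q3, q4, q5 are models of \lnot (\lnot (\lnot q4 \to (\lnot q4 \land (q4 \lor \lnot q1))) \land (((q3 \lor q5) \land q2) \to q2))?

24

Initial set: {T \lnot (\lnot (\lnot q4 \to (\lnot q4 \land (q4 \lor \lnot q1))) \land (((q3 \lor q5) \land q2) \to q2))}.
T \lnot (\lnot (\lnot q4 \to (\lnot q4 \land (q4 \lor \lnot q1))) \land (((q3 \lor q5) \land q2) \to q2)): β-rule — branch into F \lnot (\lnot q4 \to (\lnot q4 \land (q4 \lor \lnot q1)))  //  F (((q3 \lor q5) \land q2) \to q2).
  branch 1 (add F \lnot (\lnot q4 \to (\lnot q4 \land (q4 \lor \lnot q1)))):
    F \lnot (\lnot q4 \to (\lnot q4 \land (q4 \lor \lnot q1))): β-rule — branch into F \lnot q4  //  T (\lnot q4 \land (q4 \lor \lnot q1)).
      branch 1.1 (add F \lnot q4):
        ○ open, literals {q4=1}.
      branch 1.2 (add T (\lnot q4 \land (q4 \lor \lnot q1))):
        T (\lnot q4 \land (q4 \lor \lnot q1)): α-rule — add T \lnot q4, T (q4 \lor \lnot q1).
        T (q4 \lor \lnot q1): β-rule — branch into T q4  //  T \lnot q1.
          branch 1.2.1 (add T q4):
            × closes — contains both q4 and \lnot q4.
          branch 1.2.2 (add T \lnot q1):
            ○ open, literals {q1=0, q4=0}.
  branch 2 (add F (((q3 \lor q5) \land q2) \to q2)):
    F (((q3 \lor q5) \land q2) \to q2): α-rule — add T ((q3 \lor q5) \land q2), F q2.
    T ((q3 \lor q5) \land q2): α-rule — add T (q3 \lor q5), T q2.
    × closes — contains both q2 and \lnot q2.
2 branches closed, 2 open.
Each open branch fixes some atoms; the unmentioned ones are free. Counting distinct full assignments: branch {q4=1} (q1, q2, q3, q5) contributes 16 new; branch {q1=0, q4=0} (q2, q3, q5) contributes 8 new. Total: 24.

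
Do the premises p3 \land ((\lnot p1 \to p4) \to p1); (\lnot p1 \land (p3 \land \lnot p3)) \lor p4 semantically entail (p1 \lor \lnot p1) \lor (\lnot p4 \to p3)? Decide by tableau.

Yes

Initial set: {(p3 \land ((\lnot p1 \to p4) \to p1)); ((\lnot p1 \land (p3 \land \lnot p3)) \lor p4); \lnot ((p1 \lor \lnot p1) \lor (\lnot p4 \to p3))}.
(p3 \land ((\lnot p1 \to p4) \to p1)): α-rule — add p3, ((\lnot p1 \to p4) \to p1).
\lnot ((p1 \lor \lnot p1) \lor (\lnot p4 \to p3)): α-rule — add \lnot (p1 \lor \lnot p1), \lnot (\lnot p4 \to p3).
\lnot (p1 \lor \lnot p1): α-rule — add \lnot p1, \lnot \lnot p1.
× closes — contains both p1 and \lnot p1.
All 1 branch closes.
Every branch closed, so the premises entail the conclusion.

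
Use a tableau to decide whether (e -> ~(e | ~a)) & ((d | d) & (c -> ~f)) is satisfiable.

Satisfiable

Initial set: {((e -> ~(e | ~a)) & ((d | d) & (c -> ~f)))}.
((e -> ~(e | ~a)) & ((d | d) & (c -> ~f))): α-rule — add (e -> ~(e | ~a)), ((d | d) & (c -> ~f)).
((d | d) & (c -> ~f)): α-rule — add (d | d), (c -> ~f).
(e -> ~(e | ~a)): β-rule — branch into ~e  //  ~(e | ~a).
  branch 1 (add ~e):
    (d | d): β-rule — branch into d  //  d.
      branch 1.1 (add d):
        (c -> ~f): β-rule — branch into ~c  //  ~f.
          branch 1.1.1 (add ~c):
            ○ open, literals {c=F, d=T, e=F}.
          branch 1.1.2 (add ~f):
            ○ open, literals {d=T, e=F, f=F}.
      branch 1.2 (add d):
        (c -> ~f): β-rule — branch into ~c  //  ~f.
          branch 1.2.1 (add ~c):
            ○ open, literals {c=F, d=T, e=F}.
          branch 1.2.2 (add ~f):
            ○ open, literals {d=T, e=F, f=F}.
  branch 2 (add ~(e | ~a)):
    ~(e | ~a): α-rule — add ~e, ~~a.
    (d | d): β-rule — branch into d  //  d.
      branch 2.1 (add d):
        (c -> ~f): β-rule — branch into ~c  //  ~f.
          branch 2.1.1 (add ~c):
            ○ open, literals {a=T, c=F, d=T, e=F}.
          branch 2.1.2 (add ~f):
            ○ open, literals {a=T, d=T, e=F, f=F}.
      branch 2.2 (add d):
        (c -> ~f): β-rule — branch into ~c  //  ~f.
          branch 2.2.1 (add ~c):
            ○ open, literals {a=T, c=F, d=T, e=F}.
          branch 2.2.2 (add ~f):
            ○ open, literals {a=T, d=T, e=F, f=F}.
0 branches closed, 8 open.
An open branch gives a satisfying assignment: c=F, d=T, e=F.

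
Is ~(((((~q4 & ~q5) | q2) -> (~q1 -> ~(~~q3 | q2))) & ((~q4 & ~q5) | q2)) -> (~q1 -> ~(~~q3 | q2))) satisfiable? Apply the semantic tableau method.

Unsatisfiable

Initial set: {~(((((~q4 & ~q5) | q2) -> (~q1 -> ~(~~q3 | q2))) & ((~q4 & ~q5) | q2)) -> (~q1 -> ~(~~q3 | q2)))}.
~(((((~q4 & ~q5) | q2) -> (~q1 -> ~(~~q3 | q2))) & ((~q4 & ~q5) | q2)) -> (~q1 -> ~(~~q3 | q2))): α-rule — add ((((~q4 & ~q5) | q2) -> (~q1 -> ~(~~q3 | q2))) & ((~q4 & ~q5) | q2)), ~(~q1 -> ~(~~q3 | q2)).
((((~q4 & ~q5) | q2) -> (~q1 -> ~(~~q3 | q2))) & ((~q4 & ~q5) | q2)): α-rule — add (((~q4 & ~q5) | q2) -> (~q1 -> ~(~~q3 | q2))), ((~q4 & ~q5) | q2).
~(~q1 -> ~(~~q3 | q2)): α-rule — add ~q1, ~~(~~q3 | q2).
(((~q4 & ~q5) | q2) -> (~q1 -> ~(~~q3 | q2))): β-rule — branch into ~((~q4 & ~q5) | q2)  //  (~q1 -> ~(~~q3 | q2)).
  branch 1 (add ~((~q4 & ~q5) | q2)):
    ~((~q4 & ~q5) | q2): α-rule — add ~(~q4 & ~q5), ~q2.
    ((~q4 & ~q5) | q2): β-rule — branch into (~q4 & ~q5)  //  q2.
      branch 1.1 (add (~q4 & ~q5)):
        (~q4 & ~q5): α-rule — add ~q4, ~q5.
        ~~(~~q3 | q2): β-rule — branch into ~~q3  //  q2.
          branch 1.1.1 (add ~~q3):
            ~~q3: drop double negation, giving q3.
            ~(~q4 & ~q5): β-rule — branch into ~~q4  //  ~~q5.
              branch 1.1.1.1 (add ~~q4):
                × closes — contains both q4 and ~q4.
              branch 1.1.1.2 (add ~~q5):
                × closes — contains both q5 and ~q5.
          branch 1.1.2 (add q2):
            × closes — contains both q2 and ~q2.
      branch 1.2 (add q2):
        × closes — contains both q2 and ~q2.
  branch 2 (add (~q1 -> ~(~~q3 | q2))):
    ((~q4 & ~q5) | q2): β-rule — branch into (~q4 & ~q5)  //  q2.
      branch 2.1 (add (~q4 & ~q5)):
        (~q4 & ~q5): α-rule — add ~q4, ~q5.
        ~~(~~q3 | q2): β-rule — branch into ~~q3  //  q2.
          branch 2.1.1 (add ~~q3):
            ~~q3: drop double negation, giving q3.
            (~q1 -> ~(~~q3 | q2)): β-rule — branch into ~~q1  //  ~(~~q3 | q2).
              branch 2.1.1.1 (add ~~q1):
                × closes — contains both q1 and ~q1.
              branch 2.1.1.2 (add ~(~~q3 | q2)):
                ~(~~q3 | q2): α-rule — add ~~~q3, ~q2.
                ~~~q3: drop double negation, giving ~q3.
                × closes — contains both q3 and ~q3.
          branch 2.1.2 (add q2):
            (~q1 -> ~(~~q3 | q2)): β-rule — branch into ~~q1  //  ~(~~q3 | q2).
              branch 2.1.2.1 (add ~~q1):
                × closes — contains both q1 and ~q1.
              branch 2.1.2.2 (add ~(~~q3 | q2)):
                ~(~~q3 | q2): α-rule — add ~~~q3, ~q2.
                × closes — contains both q2 and ~q2.
      branch 2.2 (add q2):
        ~~(~~q3 | q2): β-rule — branch into ~~q3  //  q2.
          branch 2.2.1 (add ~~q3):
            ~~q3: drop double negation, giving q3.
            (~q1 -> ~(~~q3 | q2)): β-rule — branch into ~~q1  //  ~(~~q3 | q2).
              branch 2.2.1.1 (add ~~q1):
                × closes — contains both q1 and ~q1.
              branch 2.2.1.2 (add ~(~~q3 | q2)):
                ~(~~q3 | q2): α-rule — add ~~~q3, ~q2.
                × closes — contains both q2 and ~q2.
          branch 2.2.2 (add q2):
            (~q1 -> ~(~~q3 | q2)): β-rule — branch into ~~q1  //  ~(~~q3 | q2).
              branch 2.2.2.1 (add ~~q1):
                × closes — contains both q1 and ~q1.
              branch 2.2.2.2 (add ~(~~q3 | q2)):
                ~(~~q3 | q2): α-rule — add ~~~q3, ~q2.
                × closes — contains both q2 and ~q2.
All 12 branches close.
Every branch closed; the formula is unsatisfiable.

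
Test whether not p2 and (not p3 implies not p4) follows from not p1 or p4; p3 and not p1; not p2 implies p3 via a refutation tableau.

No

Initial set: {(not p1 or p4); (p3 and not p1); (not p2 implies p3); not (not p2 and (not p3 implies not p4))}.
(p3 and not p1): α-rule — add p3, not p1.
(not p1 or p4): β-rule — branch into not p1  //  p4.
  branch 1 (add not p1):
    (not p2 implies p3): β-rule — branch into not not p2  //  p3.
      branch 1.1 (add not not p2):
        not (not p2 and (not p3 implies not p4)): β-rule — branch into not not p2  //  not (not p3 implies not p4).
          branch 1.1.1 (add not not p2):
            ○ open, literals {p1=F, p2=T, p3=T}.
          branch 1.1.2 (add not (not p3 implies not p4)):
            not (not p3 implies not p4): α-rule — add not p3, not not p4.
            × closes — contains both p3 and not p3.
      branch 1.2 (add p3):
        not (not p2 and (not p3 implies not p4)): β-rule — branch into not not p2  //  not (not p3 implies not p4).
          branch 1.2.1 (add not not p2):
            ○ open, literals {p1=F, p2=T, p3=T}.
          branch 1.2.2 (add not (not p3 implies not p4)):
            not (not p3 implies not p4): α-rule — add not p3, not not p4.
            × closes — contains both p3 and not p3.
  branch 2 (add p4):
    (not p2 implies p3): β-rule — branch into not not p2  //  p3.
      branch 2.1 (add not not p2):
        not (not p2 and (not p3 implies not p4)): β-rule — branch into not not p2  //  not (not p3 implies not p4).
          branch 2.1.1 (add not not p2):
            ○ open, literals {p1=F, p2=T, p3=T, p4=T}.
          branch 2.1.2 (add not (not p3 implies not p4)):
            not (not p3 implies not p4): α-rule — add not p3, not not p4.
            × closes — contains both p3 and not p3.
      branch 2.2 (add p3):
        not (not p2 and (not p3 implies not p4)): β-rule — branch into not not p2  //  not (not p3 implies not p4).
          branch 2.2.1 (add not not p2):
            ○ open, literals {p1=F, p2=T, p3=T, p4=T}.
          branch 2.2.2 (add not (not p3 implies not p4)):
            not (not p3 implies not p4): α-rule — add not p3, not not p4.
            × closes — contains both p3 and not p3.
4 branches closed, 4 open.
An open branch gives a countermodel: p1=F, p2=T, p3=T (unmentioned atoms arbitrary); the premises hold there but the conclusion fails.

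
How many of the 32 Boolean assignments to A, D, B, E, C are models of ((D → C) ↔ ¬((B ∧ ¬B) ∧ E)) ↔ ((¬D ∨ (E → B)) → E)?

16

Initial set: {(((D → C) ↔ ¬((B ∧ ¬B) ∧ E)) ↔ ((¬D ∨ (E → B)) → E))}.
(((D → C) ↔ ¬((B ∧ ¬B) ∧ E)) ↔ ((¬D ∨ (E → B)) → E)): β-rule — branch into ((D → C) ↔ ¬((B ∧ ¬B) ∧ E)), ((¬D ∨ (E → B)) → E)  //  ¬((D → C) ↔ ¬((B ∧ ¬B) ∧ E)), ¬((¬D ∨ (E → B)) → E).
  branch 1 (add ((D → C) ↔ ¬((B ∧ ¬B) ∧ E)), ((¬D ∨ (E → B)) → E)):
    ((D → C) ↔ ¬((B ∧ ¬B) ∧ E)): β-rule — branch into (D → C), ¬((B ∧ ¬B) ∧ E)  //  ¬(D → C), ¬¬((B ∧ ¬B) ∧ E).
      branch 1.1 (add (D → C), ¬((B ∧ ¬B) ∧ E)):
        ((¬D ∨ (E → B)) → E): β-rule — branch into ¬(¬D ∨ (E → B))  //  E.
          branch 1.1.1 (add ¬(¬D ∨ (E → B))):
            ¬(¬D ∨ (E → B)): α-rule — add ¬¬D, ¬(E → B).
            ¬(E → B): α-rule — add E, ¬B.
            (D → C): β-rule — branch into ¬D  //  C.
              branch 1.1.1.1 (add ¬D):
                × closes — contains both D and ¬D.
              branch 1.1.1.2 (add C):
                ¬((B ∧ ¬B) ∧ E): β-rule — branch into ¬(B ∧ ¬B)  //  ¬E.
                  branch 1.1.1.2.1 (add ¬(B ∧ ¬B)):
                    ¬(B ∧ ¬B): β-rule — branch into ¬B  //  ¬¬B.
                      branch 1.1.1.2.1.1 (add ¬B):
                        ○ open, literals {B=0, C=1, D=1, E=1}.
                      branch 1.1.1.2.1.2 (add ¬¬B):
                        × closes — contains both B and ¬B.
                  branch 1.1.1.2.2 (add ¬E):
                    × closes — contains both E and ¬E.
          branch 1.1.2 (add E):
            (D → C): β-rule — branch into ¬D  //  C.
              branch 1.1.2.1 (add ¬D):
                ¬((B ∧ ¬B) ∧ E): β-rule — branch into ¬(B ∧ ¬B)  //  ¬E.
                  branch 1.1.2.1.1 (add ¬(B ∧ ¬B)):
                    ¬(B ∧ ¬B): β-rule — branch into ¬B  //  ¬¬B.
                      branch 1.1.2.1.1.1 (add ¬B):
                        ○ open, literals {B=0, D=0, E=1}.
                      branch 1.1.2.1.1.2 (add ¬¬B):
                        ○ open, literals {B=1, D=0, E=1}.
                  branch 1.1.2.1.2 (add ¬E):
                    × closes — contains both E and ¬E.
              branch 1.1.2.2 (add C):
                ¬((B ∧ ¬B) ∧ E): β-rule — branch into ¬(B ∧ ¬B)  //  ¬E.
                  branch 1.1.2.2.1 (add ¬(B ∧ ¬B)):
                    ¬(B ∧ ¬B): β-rule — branch into ¬B  //  ¬¬B.
                      branch 1.1.2.2.1.1 (add ¬B):
                        ○ open, literals {B=0, C=1, E=1}.
                      branch 1.1.2.2.1.2 (add ¬¬B):
                        ○ open, literals {B=1, C=1, E=1}.
                  branch 1.1.2.2.2 (add ¬E):
                    × closes — contains both E and ¬E.
      branch 1.2 (add ¬(D → C), ¬¬((B ∧ ¬B) ∧ E)):
        ¬(D → C): α-rule — add D, ¬C.
        ¬¬((B ∧ ¬B) ∧ E): α-rule — add (B ∧ ¬B), E.
        (B ∧ ¬B): α-rule — add B, ¬B.
        × closes — contains both B and ¬B.
  branch 2 (add ¬((D → C) ↔ ¬((B ∧ ¬B) ∧ E)), ¬((¬D ∨ (E → B)) → E)):
    ¬((¬D ∨ (E → B)) → E): α-rule — add (¬D ∨ (E → B)), ¬E.
    ¬((D → C) ↔ ¬((B ∧ ¬B) ∧ E)): β-rule — branch into (D → C), ¬¬((B ∧ ¬B) ∧ E)  //  ¬(D → C), ¬((B ∧ ¬B) ∧ E).
      branch 2.1 (add (D → C), ¬¬((B ∧ ¬B) ∧ E)):
        ¬¬((B ∧ ¬B) ∧ E): α-rule — add (B ∧ ¬B), E.
        × closes — contains both E and ¬E.
      branch 2.2 (add ¬(D → C), ¬((B ∧ ¬B) ∧ E)):
        ¬(D → C): α-rule — add D, ¬C.
        (¬D ∨ (E → B)): β-rule — branch into ¬D  //  (E → B).
          branch 2.2.1 (add ¬D):
            × closes — contains both D and ¬D.
          branch 2.2.2 (add (E → B)):
            ¬((B ∧ ¬B) ∧ E): β-rule — branch into ¬(B ∧ ¬B)  //  ¬E.
              branch 2.2.2.1 (add ¬(B ∧ ¬B)):
                (E → B): β-rule — branch into ¬E  //  B.
                  branch 2.2.2.1.1 (add ¬E):
                    ¬(B ∧ ¬B): β-rule — branch into ¬B  //  ¬¬B.
                      branch 2.2.2.1.1.1 (add ¬B):
                        ○ open, literals {B=0, C=0, D=1, E=0}.
                      branch 2.2.2.1.1.2 (add ¬¬B):
                        ○ open, literals {B=1, C=0, D=1, E=0}.
                  branch 2.2.2.1.2 (add B):
                    ¬(B ∧ ¬B): β-rule — branch into ¬B  //  ¬¬B.
                      branch 2.2.2.1.2.1 (add ¬B):
                        × closes — contains both B and ¬B.
                      branch 2.2.2.1.2.2 (add ¬¬B):
                        ○ open, literals {B=1, C=0, D=1, E=0}.
              branch 2.2.2.2 (add ¬E):
                (E → B): β-rule — branch into ¬E  //  B.
                  branch 2.2.2.2.1 (add ¬E):
                    ○ open, literals {C=0, D=1, E=0}.
                  branch 2.2.2.2.2 (add B):
                    ○ open, literals {B=1, C=0, D=1, E=0}.
9 branches closed, 10 open.
Each open branch fixes some atoms; the unmentioned ones are free. Counting distinct full assignments: branch {B=0, C=1, D=1, E=1} (A) contributes 2 new; branch {B=0, D=0, E=1} (A, C) contributes 4 new; branch {B=1, D=0, E=1} (A, C) contributes 4 new; branch {B=0, C=1, E=1} (A, D) contributes 0 new; branch {B=1, C=1, E=1} (A, D) contributes 2 new; branch {B=0, C=0, D=1, E=0} (A) contributes 2 new; branch {B=1, C=0, D=1, E=0} (A) contributes 2 new; branch {B=1, C=0, D=1, E=0} (A) contributes 0 new; branch {C=0, D=1, E=0} (A, B) contributes 0 new; branch {B=1, C=0, D=1, E=0} (A) contributes 0 new. Total: 16.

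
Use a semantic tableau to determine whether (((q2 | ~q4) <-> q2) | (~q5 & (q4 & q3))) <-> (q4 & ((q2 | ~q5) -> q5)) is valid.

Assume the negation and expand:
Initial set: {~((((q2 | ~q4) <-> q2) | (~q5 & (q4 & q3))) <-> (q4 & ((q2 | ~q5) -> q5)))}.
~((((q2 | ~q4) <-> q2) | (~q5 & (q4 & q3))) <-> (q4 & ((q2 | ~q5) -> q5))): β-rule — branch into (((q2 | ~q4) <-> q2) | (~q5 & (q4 & q3))), ~(q4 & ((q2 | ~q5) -> q5))  //  ~(((q2 | ~q4) <-> q2) | (~q5 & (q4 & q3))), (q4 & ((q2 | ~q5) -> q5)).
  branch 1 (add (((q2 | ~q4) <-> q2) | (~q5 & (q4 & q3))), ~(q4 & ((q2 | ~q5) -> q5))):
    (((q2 | ~q4) <-> q2) | (~q5 & (q4 & q3))): β-rule — branch into ((q2 | ~q4) <-> q2)  //  (~q5 & (q4 & q3)).
      branch 1.1 (add ((q2 | ~q4) <-> q2)):
        ~(q4 & ((q2 | ~q5) -> q5)): β-rule — branch into ~q4  //  ~((q2 | ~q5) -> q5).
          branch 1.1.1 (add ~q4):
            ((q2 | ~q4) <-> q2): β-rule — branch into (q2 | ~q4), q2  //  ~(q2 | ~q4), ~q2.
              branch 1.1.1.1 (add (q2 | ~q4), q2):
                (q2 | ~q4): β-rule — branch into q2  //  ~q4.
                  branch 1.1.1.1.1 (add q2):
                    ○ open, literals {q2=1, q4=0}.
                  branch 1.1.1.1.2 (add ~q4):
                    ○ open, literals {q2=1, q4=0}.
              branch 1.1.1.2 (add ~(q2 | ~q4), ~q2):
                ~(q2 | ~q4): α-rule — add ~q2, ~~q4.
                × closes — contains both q4 and ~q4.
          branch 1.1.2 (add ~((q2 | ~q5) -> q5)):
            ~((q2 | ~q5) -> q5): α-rule — add (q2 | ~q5), ~q5.
            ((q2 | ~q4) <-> q2): β-rule — branch into (q2 | ~q4), q2  //  ~(q2 | ~q4), ~q2.
              branch 1.1.2.1 (add (q2 | ~q4), q2):
                (q2 | ~q5): β-rule — branch into q2  //  ~q5.
                  branch 1.1.2.1.1 (add q2):
                    (q2 | ~q4): β-rule — branch into q2  //  ~q4.
                      branch 1.1.2.1.1.1 (add q2):
                        ○ open, literals {q2=1, q5=0}.
                      branch 1.1.2.1.1.2 (add ~q4):
                        ○ open, literals {q2=1, q4=0, q5=0}.
                  branch 1.1.2.1.2 (add ~q5):
                    (q2 | ~q4): β-rule — branch into q2  //  ~q4.
                      branch 1.1.2.1.2.1 (add q2):
                        ○ open, literals {q2=1, q5=0}.
                      branch 1.1.2.1.2.2 (add ~q4):
                        ○ open, literals {q2=1, q4=0, q5=0}.
              branch 1.1.2.2 (add ~(q2 | ~q4), ~q2):
                ~(q2 | ~q4): α-rule — add ~q2, ~~q4.
                (q2 | ~q5): β-rule — branch into q2  //  ~q5.
                  branch 1.1.2.2.1 (add q2):
                    × closes — contains both q2 and ~q2.
                  branch 1.1.2.2.2 (add ~q5):
                    ○ open, literals {q2=0, q4=1, q5=0}.
      branch 1.2 (add (~q5 & (q4 & q3))):
        (~q5 & (q4 & q3)): α-rule — add ~q5, (q4 & q3).
        (q4 & q3): α-rule — add q4, q3.
        ~(q4 & ((q2 | ~q5) -> q5)): β-rule — branch into ~q4  //  ~((q2 | ~q5) -> q5).
          branch 1.2.1 (add ~q4):
            × closes — contains both q4 and ~q4.
          branch 1.2.2 (add ~((q2 | ~q5) -> q5)):
            ~((q2 | ~q5) -> q5): α-rule — add (q2 | ~q5), ~q5.
            (q2 | ~q5): β-rule — branch into q2  //  ~q5.
              branch 1.2.2.1 (add q2):
                ○ open, literals {q2=1, q3=1, q4=1, q5=0}.
              branch 1.2.2.2 (add ~q5):
                ○ open, literals {q3=1, q4=1, q5=0}.
  branch 2 (add ~(((q2 | ~q4) <-> q2) | (~q5 & (q4 & q3))), (q4 & ((q2 | ~q5) -> q5))):
    ~(((q2 | ~q4) <-> q2) | (~q5 & (q4 & q3))): α-rule — add ~((q2 | ~q4) <-> q2), ~(~q5 & (q4 & q3)).
    (q4 & ((q2 | ~q5) -> q5)): α-rule — add q4, ((q2 | ~q5) -> q5).
    ~((q2 | ~q4) <-> q2): β-rule — branch into (q2 | ~q4), ~q2  //  ~(q2 | ~q4), q2.
      branch 2.1 (add (q2 | ~q4), ~q2):
        ~(~q5 & (q4 & q3)): β-rule — branch into ~~q5  //  ~(q4 & q3).
          branch 2.1.1 (add ~~q5):
            ((q2 | ~q5) -> q5): β-rule — branch into ~(q2 | ~q5)  //  q5.
              branch 2.1.1.1 (add ~(q2 | ~q5)):
                ~(q2 | ~q5): α-rule — add ~q2, ~~q5.
                (q2 | ~q4): β-rule — branch into q2  //  ~q4.
                  branch 2.1.1.1.1 (add q2):
                    × closes — contains both q2 and ~q2.
                  branch 2.1.1.1.2 (add ~q4):
                    × closes — contains both q4 and ~q4.
              branch 2.1.1.2 (add q5):
                (q2 | ~q4): β-rule — branch into q2  //  ~q4.
                  branch 2.1.1.2.1 (add q2):
                    × closes — contains both q2 and ~q2.
                  branch 2.1.1.2.2 (add ~q4):
                    × closes — contains both q4 and ~q4.
          branch 2.1.2 (add ~(q4 & q3)):
            ((q2 | ~q5) -> q5): β-rule — branch into ~(q2 | ~q5)  //  q5.
              branch 2.1.2.1 (add ~(q2 | ~q5)):
                ~(q2 | ~q5): α-rule — add ~q2, ~~q5.
                (q2 | ~q4): β-rule — branch into q2  //  ~q4.
                  branch 2.1.2.1.1 (add q2):
                    × closes — contains both q2 and ~q2.
                  branch 2.1.2.1.2 (add ~q4):
                    × closes — contains both q4 and ~q4.
              branch 2.1.2.2 (add q5):
                (q2 | ~q4): β-rule — branch into q2  //  ~q4.
                  branch 2.1.2.2.1 (add q2):
                    × closes — contains both q2 and ~q2.
                  branch 2.1.2.2.2 (add ~q4):
                    × closes — contains both q4 and ~q4.
      branch 2.2 (add ~(q2 | ~q4), q2):
        ~(q2 | ~q4): α-rule — add ~q2, ~~q4.
        × closes — contains both q2 and ~q2.
12 branches closed, 9 open.
An open branch gives a countermodel: q2=1, q4=0 (unmentioned atoms arbitrary); under it the original formula is false.

Not valid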